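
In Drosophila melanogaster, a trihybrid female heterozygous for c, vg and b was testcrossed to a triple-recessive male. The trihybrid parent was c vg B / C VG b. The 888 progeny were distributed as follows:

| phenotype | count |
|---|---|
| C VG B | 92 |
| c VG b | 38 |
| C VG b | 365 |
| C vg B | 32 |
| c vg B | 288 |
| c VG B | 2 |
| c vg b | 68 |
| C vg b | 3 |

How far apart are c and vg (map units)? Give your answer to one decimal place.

8.4 map units

The two rarest classes, c VG B and C vg b, are the double crossovers. Comparing them with the parentals, only the vg allele has switched, so vg is the middle locus and the order is b – vg – c.
Crossovers in the vg–c interval produce the single-crossover classes C vg B and c VG b (32 + 38 = 70) plus the double crossovers (5).
RF(vg–c) = (70 + 5) / 888 = 75/888 = 0.0845 → 8.4 map units.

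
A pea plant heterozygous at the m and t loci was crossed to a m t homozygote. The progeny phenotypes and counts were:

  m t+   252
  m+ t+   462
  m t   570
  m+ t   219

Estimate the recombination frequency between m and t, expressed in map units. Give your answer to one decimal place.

31.3 map units

The two most frequent classes, m+ t+ (462) and m t (570), are the parental types, so the F1 was m+ t+ / m t.
The recombinant classes are m+ t and m t+: 219 + 252 = 471.
Recombination frequency = 471/1503 = 0.3134 ≈ 31.3%, i.e. 31.3 map units.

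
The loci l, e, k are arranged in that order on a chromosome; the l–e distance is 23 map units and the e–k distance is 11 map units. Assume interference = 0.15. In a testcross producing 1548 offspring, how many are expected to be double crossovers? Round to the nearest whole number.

Map distances give recombination frequencies of 0.230 and 0.110 for the two intervals.
With interference 0.15 (so coincidence = 0.85), expected double-crossover frequency = 0.230 × 0.110 × 0.85 = 0.02150.
Expected number = 0.02150 × 1548 = 33.29 ≈ 33.

33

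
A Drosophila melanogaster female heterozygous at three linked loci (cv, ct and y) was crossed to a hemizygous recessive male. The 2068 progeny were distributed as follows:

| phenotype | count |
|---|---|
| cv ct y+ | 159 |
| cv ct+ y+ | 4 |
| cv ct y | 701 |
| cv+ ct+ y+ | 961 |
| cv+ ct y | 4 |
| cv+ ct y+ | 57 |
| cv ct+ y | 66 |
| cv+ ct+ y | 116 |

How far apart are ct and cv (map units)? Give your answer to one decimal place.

The two most frequent reciprocal classes, cv ct y and cv+ ct+ y+, are the parental types, so the F1 was cv ct y / cv+ ct+ y+.
The two rarest classes, cv+ ct y and cv ct+ y+, are the double crossovers. Comparing them with the parentals, only the cv allele has switched, so cv is the middle locus and the order is y – cv – ct.
Crossovers in the cv–ct interval produce the single-crossover classes cv ct+ y and cv+ ct y+ (66 + 57 = 123) plus the double crossovers (8).
RF(cv–ct) = (123 + 8) / 2068 = 131/2068 = 0.0633 → 6.3 map units.

6.3 map units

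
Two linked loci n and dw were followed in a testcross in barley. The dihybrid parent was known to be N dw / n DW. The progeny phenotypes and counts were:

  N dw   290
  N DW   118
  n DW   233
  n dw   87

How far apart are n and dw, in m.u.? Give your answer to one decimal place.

28.2 m.u.

The recombinant classes are N DW and n dw: 118 + 87 = 205.
Recombination frequency = 205/728 = 0.2816 ≈ 28.2%, i.e. 28.2 m.u.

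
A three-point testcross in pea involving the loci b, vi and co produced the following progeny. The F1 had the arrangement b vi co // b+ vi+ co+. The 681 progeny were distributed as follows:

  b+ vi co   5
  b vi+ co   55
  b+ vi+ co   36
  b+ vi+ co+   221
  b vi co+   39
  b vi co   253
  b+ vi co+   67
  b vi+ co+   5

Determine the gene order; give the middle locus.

The two rarest classes, b+ vi co and b vi+ co+, are the double crossovers. Comparing them with the parentals, only the b allele has switched, so b is the middle locus and the order is co – b – vi.

b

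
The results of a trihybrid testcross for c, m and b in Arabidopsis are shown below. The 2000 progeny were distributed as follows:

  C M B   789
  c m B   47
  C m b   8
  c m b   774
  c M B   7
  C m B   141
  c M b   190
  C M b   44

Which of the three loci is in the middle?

The two most frequent reciprocal classes, c m b and C M B, are the parental types, so the F1 was c m b / C M B.
The two rarest classes, C m b and c M B, are the double crossovers. Comparing them with the parentals, only the c allele has switched, so c is the middle locus and the order is m – c – b.

c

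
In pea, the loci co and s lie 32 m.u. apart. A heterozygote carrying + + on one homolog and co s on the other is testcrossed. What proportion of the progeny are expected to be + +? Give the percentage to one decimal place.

A map distance of 32 m.u. corresponds to a recombination frequency of 0.320.
The F1 is + + / co s, so + + is a parental gamete class with expected frequency (1 − r)/2 = 0.680/2 = 0.3400.
That is 0.3400 = 34.0% of the progeny.

34.0%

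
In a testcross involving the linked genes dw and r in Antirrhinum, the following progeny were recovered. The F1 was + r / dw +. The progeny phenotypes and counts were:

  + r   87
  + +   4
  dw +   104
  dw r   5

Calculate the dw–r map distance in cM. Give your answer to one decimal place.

The recombinant classes are + + and dw r: 4 + 5 = 9.
Recombination frequency = 9/200 = 0.0450 ≈ 4.5%, i.e. 4.5 cM.

4.5 cM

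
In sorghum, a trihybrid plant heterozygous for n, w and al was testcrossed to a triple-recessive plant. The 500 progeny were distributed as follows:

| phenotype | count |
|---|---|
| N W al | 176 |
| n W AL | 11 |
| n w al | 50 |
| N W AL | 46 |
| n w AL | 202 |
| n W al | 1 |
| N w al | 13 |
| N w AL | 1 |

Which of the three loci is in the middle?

The two most frequent reciprocal classes, N W al and n w AL, are the parental types, so the F1 was N W al / n w AL.
The two rarest classes, n W al and N w AL, are the double crossovers. Comparing them with the parentals, only the n allele has switched, so n is the middle locus and the order is w – n – al.

n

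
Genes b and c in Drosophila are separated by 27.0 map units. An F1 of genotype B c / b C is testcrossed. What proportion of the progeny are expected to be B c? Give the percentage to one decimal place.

A map distance of 27.0 map units corresponds to a recombination frequency of 0.270.
The F1 is B c / b C, so B c is a parental gamete class with expected frequency (1 − r)/2 = 0.730/2 = 0.3650.
That is 0.3650 = 36.5% of the progeny.

36.5%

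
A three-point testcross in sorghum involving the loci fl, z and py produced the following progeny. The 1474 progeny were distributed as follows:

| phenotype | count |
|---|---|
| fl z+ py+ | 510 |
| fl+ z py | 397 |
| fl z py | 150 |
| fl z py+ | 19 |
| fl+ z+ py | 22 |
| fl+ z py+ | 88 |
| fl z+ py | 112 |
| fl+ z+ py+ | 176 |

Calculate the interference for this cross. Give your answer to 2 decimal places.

0.32

The two most frequent reciprocal classes, fl z+ py+ and fl+ z py, are the parental types, so the F1 was fl z+ py+ / fl+ z py.
The two rarest classes, fl z py+ and fl+ z+ py, are the double crossovers. Comparing them with the parentals, only the z allele has switched, so z is the middle locus and the order is fl – z – py.
fl–z: (326 + 41)/1474 = 0.2490; z–py: (200 + 41)/1474 = 0.1635.
Expected DCO frequency = 0.2490 × 0.1635 ≈ 0.04071; observed = 41/1474 ≈ 0.02782.
Coefficient of coincidence = 0.02782/0.04071 ≈ 0.68; interference = 1 − 0.68 = 0.32.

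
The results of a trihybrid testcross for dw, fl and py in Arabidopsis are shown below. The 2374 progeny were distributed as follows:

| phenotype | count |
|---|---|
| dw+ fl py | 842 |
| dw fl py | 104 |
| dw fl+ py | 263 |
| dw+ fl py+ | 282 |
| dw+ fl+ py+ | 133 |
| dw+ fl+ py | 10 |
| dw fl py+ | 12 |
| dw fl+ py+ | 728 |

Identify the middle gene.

The two most frequent reciprocal classes, dw fl+ py+ and dw+ fl py, are the parental types, so the F1 was dw fl+ py+ / dw+ fl py.
The two rarest classes, dw fl py+ and dw+ fl+ py, are the double crossovers. Comparing them with the parentals, only the fl allele has switched, so fl is the middle locus and the order is dw – fl – py.

fl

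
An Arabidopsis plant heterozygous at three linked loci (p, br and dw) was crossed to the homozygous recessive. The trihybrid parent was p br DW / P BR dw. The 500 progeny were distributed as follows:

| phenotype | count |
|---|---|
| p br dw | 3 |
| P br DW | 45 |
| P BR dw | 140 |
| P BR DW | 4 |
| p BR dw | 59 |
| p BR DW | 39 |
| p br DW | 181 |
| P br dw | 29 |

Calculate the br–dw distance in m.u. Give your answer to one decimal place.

The two rarest classes, p br dw and P BR DW, are the double crossovers. Comparing them with the parentals, only the dw allele has switched, so dw is the middle locus and the order is br – dw – p.
Crossovers in the br–dw interval produce the single-crossover classes p BR DW and P br dw (39 + 29 = 68) plus the double crossovers (7).
RF(br–dw) = (68 + 7) / 500 = 75/500 = 0.1500 → 15.0 m.u.

15.0 m.u.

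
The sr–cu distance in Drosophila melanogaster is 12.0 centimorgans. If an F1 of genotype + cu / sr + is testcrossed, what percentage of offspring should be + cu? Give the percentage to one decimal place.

A map distance of 12.0 centimorgans corresponds to a recombination frequency of 0.120.
The F1 is + cu / sr +, so + cu is a parental gamete class with expected frequency (1 − r)/2 = 0.880/2 = 0.4400.
That is 0.4400 = 44.0% of the progeny.

44.0%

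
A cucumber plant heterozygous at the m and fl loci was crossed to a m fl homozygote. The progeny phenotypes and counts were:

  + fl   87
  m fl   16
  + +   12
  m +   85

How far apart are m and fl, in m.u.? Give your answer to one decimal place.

14.0 m.u.

The two most frequent classes, + fl (87) and m + (85), are the parental types, so the F1 was + fl / m +.
The recombinant classes are + + and m fl: 12 + 16 = 28.
Recombination frequency = 28/200 = 0.1400 ≈ 14.0%, i.e. 14.0 m.u.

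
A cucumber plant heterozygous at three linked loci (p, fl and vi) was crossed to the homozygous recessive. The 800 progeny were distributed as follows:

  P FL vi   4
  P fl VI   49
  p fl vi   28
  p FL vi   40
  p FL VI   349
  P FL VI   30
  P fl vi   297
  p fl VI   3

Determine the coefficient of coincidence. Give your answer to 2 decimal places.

0.90

The two most frequent reciprocal classes, P fl vi and p FL VI, are the parental types, so the F1 was P fl vi / p FL VI.
The two rarest classes, P FL vi and p fl VI, are the double crossovers. Comparing them with the parentals, only the fl allele has switched, so fl is the middle locus and the order is p – fl – vi.
p–fl: (58 + 7)/800 = 0.0813; fl–vi: (89 + 7)/800 = 0.1200.
Expected DCO frequency = 0.0813 × 0.1200 ≈ 0.00976; observed = 7/800 ≈ 0.00875.
Coefficient of coincidence = 0.00875/0.00976 ≈ 0.90.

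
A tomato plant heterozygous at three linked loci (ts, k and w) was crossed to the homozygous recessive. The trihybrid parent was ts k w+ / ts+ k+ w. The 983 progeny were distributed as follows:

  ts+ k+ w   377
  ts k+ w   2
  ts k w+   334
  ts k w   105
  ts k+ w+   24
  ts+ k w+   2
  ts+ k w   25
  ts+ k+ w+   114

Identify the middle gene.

The two rarest classes, ts+ k w+ and ts k+ w, are the double crossovers. Comparing them with the parentals, only the ts allele has switched, so ts is the middle locus and the order is k – ts – w.

ts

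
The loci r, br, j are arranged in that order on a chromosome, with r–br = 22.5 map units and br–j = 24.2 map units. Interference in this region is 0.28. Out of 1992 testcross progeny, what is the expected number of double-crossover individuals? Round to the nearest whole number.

Map distances give recombination frequencies of 0.225 and 0.242 for the two intervals.
With interference 0.28 (so coincidence = 0.72), expected double-crossover frequency = 0.225 × 0.242 × 0.72 = 0.03920.
Expected number = 0.03920 × 1992 = 78.09 ≈ 78.

78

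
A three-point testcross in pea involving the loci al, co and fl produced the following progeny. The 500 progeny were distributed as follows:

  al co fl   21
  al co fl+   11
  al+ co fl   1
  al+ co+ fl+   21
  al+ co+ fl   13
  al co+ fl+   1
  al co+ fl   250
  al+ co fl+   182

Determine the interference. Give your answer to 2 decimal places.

The two most frequent reciprocal classes, al co+ fl and al+ co fl+, are the parental types, so the F1 was al co+ fl / al+ co fl+.
The two rarest classes, al co+ fl+ and al+ co fl, are the double crossovers. Comparing them with the parentals, only the fl allele has switched, so fl is the middle locus and the order is co – fl – al.
co–fl: (42 + 2)/500 = 0.0880; fl–al: (24 + 2)/500 = 0.0520.
Expected DCO frequency = 0.0880 × 0.0520 ≈ 0.00458; observed = 2/500 ≈ 0.00400.
Coefficient of coincidence = 0.00400/0.00458 ≈ 0.87; interference = 1 − 0.87 = 0.13.

0.13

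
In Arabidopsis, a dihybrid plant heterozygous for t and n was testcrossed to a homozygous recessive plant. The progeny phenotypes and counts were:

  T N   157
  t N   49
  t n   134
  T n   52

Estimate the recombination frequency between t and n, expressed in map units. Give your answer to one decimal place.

The two most frequent classes, T N (157) and t n (134), are the parental types, so the F1 was T N / t n.
The recombinant classes are T n and t N: 52 + 49 = 101.
Recombination frequency = 101/392 = 0.2577 ≈ 25.8%, i.e. 25.8 map units.

25.8 map units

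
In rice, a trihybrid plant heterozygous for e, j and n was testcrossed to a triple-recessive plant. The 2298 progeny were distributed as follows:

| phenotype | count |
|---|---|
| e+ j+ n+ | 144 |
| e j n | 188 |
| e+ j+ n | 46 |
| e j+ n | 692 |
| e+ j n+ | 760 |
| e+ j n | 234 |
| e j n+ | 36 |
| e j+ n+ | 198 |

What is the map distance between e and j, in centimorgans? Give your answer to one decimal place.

18.0 centimorgans

The two most frequent reciprocal classes, e+ j n+ and e j+ n, are the parental types, so the F1 was e+ j n+ / e j+ n.
The two rarest classes, e j n+ and e+ j+ n, are the double crossovers. Comparing them with the parentals, only the e allele has switched, so e is the middle locus and the order is j – e – n.
Crossovers in the j–e interval produce the single-crossover classes e+ j+ n+ and e j n (144 + 188 = 332) plus the double crossovers (82).
RF(j–e) = (332 + 82) / 2298 = 414/2298 = 0.1802 → 18.0 centimorgans.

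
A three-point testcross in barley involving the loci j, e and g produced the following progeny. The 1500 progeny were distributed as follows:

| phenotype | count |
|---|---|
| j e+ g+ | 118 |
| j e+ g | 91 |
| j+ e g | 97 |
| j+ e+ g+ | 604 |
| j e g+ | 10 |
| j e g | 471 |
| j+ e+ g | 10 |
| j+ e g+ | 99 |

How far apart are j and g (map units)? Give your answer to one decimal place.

The two most frequent reciprocal classes, j e g and j+ e+ g+, are the parental types, so the F1 was j e g / j+ e+ g+.
The two rarest classes, j e g+ and j+ e+ g, are the double crossovers. Comparing them with the parentals, only the g allele has switched, so g is the middle locus and the order is j – g – e.
Crossovers in the j–g interval produce the single-crossover classes j+ e g and j e+ g+ (97 + 118 = 215) plus the double crossovers (20).
RF(j–g) = (215 + 20) / 1500 = 235/1500 = 0.1567 → 15.7 map units.

15.7 map units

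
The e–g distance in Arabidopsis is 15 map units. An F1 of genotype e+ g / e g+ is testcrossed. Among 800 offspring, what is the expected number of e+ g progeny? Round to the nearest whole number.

340

A map distance of 15 map units corresponds to a recombination frequency of 0.150.
The F1 is e+ g / e g+, so e+ g is a parental gamete class with expected frequency (1 − r)/2 = 0.850/2 = 0.4250.
Expected number = 0.4250 × 800 = 340.00 ≈ 340.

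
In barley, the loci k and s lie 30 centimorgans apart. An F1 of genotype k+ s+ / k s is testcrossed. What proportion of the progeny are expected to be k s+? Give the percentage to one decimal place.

15.0%

A map distance of 30 centimorgans corresponds to a recombination frequency of 0.300.
The F1 is k+ s+ / k s, so k s+ is a recombinant gamete class with expected frequency r/2 = 0.300/2 = 0.1500.
That is 0.1500 = 15.0% of the progeny.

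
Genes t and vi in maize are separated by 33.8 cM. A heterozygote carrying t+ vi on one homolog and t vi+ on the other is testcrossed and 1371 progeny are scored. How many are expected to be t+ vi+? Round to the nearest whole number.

232

A map distance of 33.8 cM corresponds to a recombination frequency of 0.338.
The F1 is t+ vi / t vi+, so t+ vi+ is a recombinant gamete class with expected frequency r/2 = 0.338/2 = 0.1690.
Expected number = 0.1690 × 1371 = 231.70 ≈ 232.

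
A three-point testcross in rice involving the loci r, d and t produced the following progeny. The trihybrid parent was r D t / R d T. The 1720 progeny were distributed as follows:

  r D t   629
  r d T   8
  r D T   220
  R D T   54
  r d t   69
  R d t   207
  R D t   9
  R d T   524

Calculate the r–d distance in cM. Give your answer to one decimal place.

The two rarest classes, R D t and r d T, are the double crossovers. Comparing them with the parentals, only the r allele has switched, so r is the middle locus and the order is t – r – d.
Crossovers in the r–d interval produce the single-crossover classes r d t and R D T (69 + 54 = 123) plus the double crossovers (17).
RF(r–d) = (123 + 17) / 1720 = 140/1720 = 0.0814 → 8.1 cM.

8.1 cM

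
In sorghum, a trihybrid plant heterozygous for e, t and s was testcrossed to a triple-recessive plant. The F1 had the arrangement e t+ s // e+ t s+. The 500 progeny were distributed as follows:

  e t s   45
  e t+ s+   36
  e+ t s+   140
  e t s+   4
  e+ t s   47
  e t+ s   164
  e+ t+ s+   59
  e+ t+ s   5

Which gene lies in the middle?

e

The two rarest classes, e+ t+ s and e t s+, are the double crossovers. Comparing them with the parentals, only the e allele has switched, so e is the middle locus and the order is s – e – t.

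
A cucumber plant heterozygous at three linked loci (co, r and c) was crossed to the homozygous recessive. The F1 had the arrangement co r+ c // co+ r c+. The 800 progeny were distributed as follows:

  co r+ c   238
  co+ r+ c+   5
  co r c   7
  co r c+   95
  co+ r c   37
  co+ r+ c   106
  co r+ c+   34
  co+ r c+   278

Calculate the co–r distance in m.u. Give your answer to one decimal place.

26.6 m.u.

The two rarest classes, co r c and co+ r+ c+, are the double crossovers. Comparing them with the parentals, only the r allele has switched, so r is the middle locus and the order is co – r – c.
Crossovers in the co–r interval produce the single-crossover classes co+ r+ c and co r c+ (106 + 95 = 201) plus the double crossovers (12).
RF(co–r) = (201 + 12) / 800 = 213/800 = 0.2662 → 26.6 m.u.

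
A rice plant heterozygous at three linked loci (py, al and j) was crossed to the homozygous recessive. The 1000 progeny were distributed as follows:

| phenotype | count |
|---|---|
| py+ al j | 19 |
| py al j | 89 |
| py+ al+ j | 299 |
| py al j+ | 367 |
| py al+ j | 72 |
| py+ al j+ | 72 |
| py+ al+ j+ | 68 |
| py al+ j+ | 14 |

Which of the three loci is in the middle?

al

The two most frequent reciprocal classes, py+ al+ j and py al j+, are the parental types, so the F1 was py+ al+ j / py al j+.
The two rarest classes, py+ al j and py al+ j+, are the double crossovers. Comparing them with the parentals, only the al allele has switched, so al is the middle locus and the order is j – al – py.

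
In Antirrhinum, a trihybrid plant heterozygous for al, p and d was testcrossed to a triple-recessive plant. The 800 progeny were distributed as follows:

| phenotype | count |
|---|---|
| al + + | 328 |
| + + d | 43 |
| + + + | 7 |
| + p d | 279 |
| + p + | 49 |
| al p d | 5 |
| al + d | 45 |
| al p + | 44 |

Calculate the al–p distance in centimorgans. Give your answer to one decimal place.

12.4 centimorgans

The two most frequent reciprocal classes, + p d and al + +, are the parental types, so the F1 was + p d / al + +.
The two rarest classes, al p d and + + +, are the double crossovers. Comparing them with the parentals, only the al allele has switched, so al is the middle locus and the order is p – al – d.
Crossovers in the p–al interval produce the single-crossover classes + + d and al p + (43 + 44 = 87) plus the double crossovers (12).
RF(p–al) = (87 + 12) / 800 = 99/800 = 0.1237 → 12.4 centimorgans.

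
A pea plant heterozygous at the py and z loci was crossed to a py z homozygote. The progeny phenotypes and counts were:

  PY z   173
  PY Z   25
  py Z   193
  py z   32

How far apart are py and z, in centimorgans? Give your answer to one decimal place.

The two most frequent classes, PY z (173) and py Z (193), are the parental types, so the F1 was PY z / py Z.
The recombinant classes are PY Z and py z: 25 + 32 = 57.
Recombination frequency = 57/423 = 0.1348 ≈ 13.5%, i.e. 13.5 centimorgans.

13.5 centimorgans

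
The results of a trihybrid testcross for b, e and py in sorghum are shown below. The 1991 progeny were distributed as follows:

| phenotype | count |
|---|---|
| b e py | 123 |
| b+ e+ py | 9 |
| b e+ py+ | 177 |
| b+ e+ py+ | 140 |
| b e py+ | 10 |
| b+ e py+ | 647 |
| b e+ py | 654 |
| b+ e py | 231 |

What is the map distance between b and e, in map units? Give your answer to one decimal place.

The two most frequent reciprocal classes, b+ e py+ and b e+ py, are the parental types, so the F1 was b+ e py+ / b e+ py.
The two rarest classes, b e py+ and b+ e+ py, are the double crossovers. Comparing them with the parentals, only the b allele has switched, so b is the middle locus and the order is e – b – py.
Crossovers in the e–b interval produce the single-crossover classes b+ e+ py+ and b e py (140 + 123 = 263) plus the double crossovers (19).
RF(e–b) = (263 + 19) / 1991 = 282/1991 = 0.1416 → 14.2 map units.

14.2 map units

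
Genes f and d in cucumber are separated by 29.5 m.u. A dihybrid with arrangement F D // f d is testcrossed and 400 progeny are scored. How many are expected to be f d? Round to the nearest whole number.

A map distance of 29.5 m.u. corresponds to a recombination frequency of 0.295.
The F1 is F D / f d, so f d is a parental gamete class with expected frequency (1 − r)/2 = 0.705/2 = 0.3525.
Expected number = 0.3525 × 400 = 141.00 ≈ 141.

141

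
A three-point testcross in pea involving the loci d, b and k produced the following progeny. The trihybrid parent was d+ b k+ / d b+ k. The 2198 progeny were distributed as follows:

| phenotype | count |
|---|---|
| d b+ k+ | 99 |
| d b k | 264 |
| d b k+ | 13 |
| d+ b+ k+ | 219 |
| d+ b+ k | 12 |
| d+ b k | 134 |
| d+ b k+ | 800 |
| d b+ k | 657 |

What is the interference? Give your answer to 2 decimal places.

The two rarest classes, d b k+ and d+ b+ k, are the double crossovers. Comparing them with the parentals, only the d allele has switched, so d is the middle locus and the order is b – d – k.
b–d: (483 + 25)/2198 = 0.2311; d–k: (233 + 25)/2198 = 0.1174.
Expected DCO frequency = 0.2311 × 0.1174 ≈ 0.02713; observed = 25/2198 ≈ 0.01137.
Coefficient of coincidence = 0.01137/0.02713 ≈ 0.42; interference = 1 − 0.42 = 0.58.

0.58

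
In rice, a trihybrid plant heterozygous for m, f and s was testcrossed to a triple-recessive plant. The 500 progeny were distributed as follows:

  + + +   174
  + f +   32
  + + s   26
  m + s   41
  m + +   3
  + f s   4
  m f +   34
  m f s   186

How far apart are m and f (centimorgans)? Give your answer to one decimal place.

16.0 centimorgans

The two most frequent reciprocal classes, m f s and + + +, are the parental types, so the F1 was m f s / + + +.
The two rarest classes, + f s and m + +, are the double crossovers. Comparing them with the parentals, only the m allele has switched, so m is the middle locus and the order is f – m – s.
Crossovers in the f–m interval produce the single-crossover classes m + s and + f + (41 + 32 = 73) plus the double crossovers (7).
RF(f–m) = (73 + 7) / 500 = 80/500 = 0.1600 → 16.0 centimorgans.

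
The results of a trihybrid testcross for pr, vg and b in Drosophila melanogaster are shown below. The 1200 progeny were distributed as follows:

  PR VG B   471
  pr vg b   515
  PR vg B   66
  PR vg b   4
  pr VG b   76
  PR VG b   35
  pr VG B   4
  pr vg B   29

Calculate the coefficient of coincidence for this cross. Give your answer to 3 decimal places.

The two most frequent reciprocal classes, pr vg b and PR VG B, are the parental types, so the F1 was pr vg b / PR VG B.
The two rarest classes, PR vg b and pr VG B, are the double crossovers. Comparing them with the parentals, only the pr allele has switched, so pr is the middle locus and the order is vg – pr – b.
vg–pr: (142 + 8)/1200 = 0.1250; pr–b: (64 + 8)/1200 = 0.0600.
Expected DCO frequency = 0.1250 × 0.0600 ≈ 0.00750; observed = 8/1200 ≈ 0.00667.
Coefficient of coincidence = 0.00667/0.00750 ≈ 0.889.

0.889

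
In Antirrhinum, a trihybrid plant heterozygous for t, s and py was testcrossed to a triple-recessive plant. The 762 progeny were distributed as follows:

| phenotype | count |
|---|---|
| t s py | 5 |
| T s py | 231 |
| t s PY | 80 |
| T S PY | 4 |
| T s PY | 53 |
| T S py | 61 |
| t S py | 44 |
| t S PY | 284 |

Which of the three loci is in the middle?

t

The two most frequent reciprocal classes, T s py and t S PY, are the parental types, so the F1 was T s py / t S PY.
The two rarest classes, t s py and T S PY, are the double crossovers. Comparing them with the parentals, only the t allele has switched, so t is the middle locus and the order is s – t – py.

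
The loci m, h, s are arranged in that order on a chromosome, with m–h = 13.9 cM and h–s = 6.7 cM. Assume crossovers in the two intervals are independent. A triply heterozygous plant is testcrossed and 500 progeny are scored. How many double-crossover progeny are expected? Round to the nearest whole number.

5

Map distances give recombination frequencies of 0.139 and 0.067 for the two intervals.
With no interference, expected double-crossover frequency = 0.139 × 0.067 = 0.00931.
Expected number = 0.00931 × 500 = 4.66 ≈ 5.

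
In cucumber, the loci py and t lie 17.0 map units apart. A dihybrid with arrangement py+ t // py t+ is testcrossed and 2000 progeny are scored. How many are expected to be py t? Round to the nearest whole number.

170

A map distance of 17.0 map units corresponds to a recombination frequency of 0.170.
The F1 is py+ t / py t+, so py t is a recombinant gamete class with expected frequency r/2 = 0.170/2 = 0.0850.
Expected number = 0.0850 × 2000 = 170.00 ≈ 170.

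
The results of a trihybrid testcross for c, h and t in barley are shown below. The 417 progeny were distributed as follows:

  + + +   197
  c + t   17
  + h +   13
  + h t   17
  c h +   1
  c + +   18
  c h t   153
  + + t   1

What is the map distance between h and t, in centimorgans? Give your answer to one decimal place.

The two most frequent reciprocal classes, c h t and + + +, are the parental types, so the F1 was c h t / + + +.
The two rarest classes, c h + and + + t, are the double crossovers. Comparing them with the parentals, only the t allele has switched, so t is the middle locus and the order is c – t – h.
Crossovers in the t–h interval produce the single-crossover classes c + t and + h + (17 + 13 = 30) plus the double crossovers (2).
RF(t–h) = (30 + 2) / 417 = 32/417 = 0.0767 → 7.7 centimorgans.

7.7 centimorgans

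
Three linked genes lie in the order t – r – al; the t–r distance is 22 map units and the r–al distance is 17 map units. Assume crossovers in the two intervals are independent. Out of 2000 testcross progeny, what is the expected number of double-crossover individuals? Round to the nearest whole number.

Map distances give recombination frequencies of 0.220 and 0.170 for the two intervals.
With no interference, expected double-crossover frequency = 0.220 × 0.170 = 0.03740.
Expected number = 0.03740 × 2000 = 74.80 ≈ 75.

75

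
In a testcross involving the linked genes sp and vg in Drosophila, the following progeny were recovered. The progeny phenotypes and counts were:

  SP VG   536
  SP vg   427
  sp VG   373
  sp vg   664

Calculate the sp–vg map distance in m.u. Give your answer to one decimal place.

40.0 m.u.

The two most frequent classes, SP VG (536) and sp vg (664), are the parental types, so the F1 was SP VG / sp vg.
The recombinant classes are SP vg and sp VG: 427 + 373 = 800.
Recombination frequency = 800/2000 = 0.4000 ≈ 40.0%, i.e. 40.0 m.u.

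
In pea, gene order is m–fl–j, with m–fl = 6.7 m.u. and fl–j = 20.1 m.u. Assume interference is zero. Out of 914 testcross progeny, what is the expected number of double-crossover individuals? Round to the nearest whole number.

Map distances give recombination frequencies of 0.067 and 0.201 for the two intervals.
With no interference, expected double-crossover frequency = 0.067 × 0.201 = 0.01347.
Expected number = 0.01347 × 914 = 12.31 ≈ 12.

12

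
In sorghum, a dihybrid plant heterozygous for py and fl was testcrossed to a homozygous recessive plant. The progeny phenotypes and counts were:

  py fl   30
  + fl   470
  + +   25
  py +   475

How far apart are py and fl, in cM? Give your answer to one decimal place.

5.5 cM

The two most frequent classes, + fl (470) and py + (475), are the parental types, so the F1 was + fl / py +.
The recombinant classes are + + and py fl: 25 + 30 = 55.
Recombination frequency = 55/1000 = 0.0550 ≈ 5.5%, i.e. 5.5 cM.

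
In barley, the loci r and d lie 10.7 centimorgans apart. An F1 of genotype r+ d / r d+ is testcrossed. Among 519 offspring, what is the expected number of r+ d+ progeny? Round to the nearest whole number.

A map distance of 10.7 centimorgans corresponds to a recombination frequency of 0.107.
The F1 is r+ d / r d+, so r+ d+ is a recombinant gamete class with expected frequency r/2 = 0.107/2 = 0.0535.
Expected number = 0.0535 × 519 = 27.77 ≈ 28.

28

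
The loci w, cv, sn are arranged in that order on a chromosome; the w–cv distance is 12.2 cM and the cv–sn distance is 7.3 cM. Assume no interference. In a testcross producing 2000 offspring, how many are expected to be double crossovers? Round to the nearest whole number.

Map distances give recombination frequencies of 0.122 and 0.073 for the two intervals.
With no interference, expected double-crossover frequency = 0.122 × 0.073 = 0.00891.
Expected number = 0.00891 × 2000 = 17.81 ≈ 18.

18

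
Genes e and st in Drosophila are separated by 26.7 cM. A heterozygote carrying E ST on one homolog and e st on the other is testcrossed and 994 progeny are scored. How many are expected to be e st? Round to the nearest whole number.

A map distance of 26.7 cM corresponds to a recombination frequency of 0.267.
The F1 is E ST / e st, so e st is a parental gamete class with expected frequency (1 − r)/2 = 0.733/2 = 0.3665.
Expected number = 0.3665 × 994 = 364.30 ≈ 364.

364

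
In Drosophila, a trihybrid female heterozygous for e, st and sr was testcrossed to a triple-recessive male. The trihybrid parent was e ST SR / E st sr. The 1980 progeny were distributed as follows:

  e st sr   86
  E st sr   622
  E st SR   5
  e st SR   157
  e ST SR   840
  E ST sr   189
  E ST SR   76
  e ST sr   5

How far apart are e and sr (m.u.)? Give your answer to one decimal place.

The two rarest classes, e ST sr and E st SR, are the double crossovers. Comparing them with the parentals, only the sr allele has switched, so sr is the middle locus and the order is e – sr – st.
Crossovers in the e–sr interval produce the single-crossover classes E ST SR and e st sr (76 + 86 = 162) plus the double crossovers (10).
RF(e–sr) = (162 + 10) / 1980 = 172/1980 = 0.0869 → 8.7 m.u.

8.7 m.u.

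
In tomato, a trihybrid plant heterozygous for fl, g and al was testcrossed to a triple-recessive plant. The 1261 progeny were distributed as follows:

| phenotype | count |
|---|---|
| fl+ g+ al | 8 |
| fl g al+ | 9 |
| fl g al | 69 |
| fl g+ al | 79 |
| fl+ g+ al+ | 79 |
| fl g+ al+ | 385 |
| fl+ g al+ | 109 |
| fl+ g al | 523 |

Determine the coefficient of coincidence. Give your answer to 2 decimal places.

The two most frequent reciprocal classes, fl+ g al and fl g+ al+, are the parental types, so the F1 was fl+ g al / fl g+ al+.
The two rarest classes, fl+ g+ al and fl g al+, are the double crossovers. Comparing them with the parentals, only the g allele has switched, so g is the middle locus and the order is al – g – fl.
al–g: (188 + 17)/1261 = 0.1626; g–fl: (148 + 17)/1261 = 0.1308.
Expected DCO frequency = 0.1626 × 0.1308 ≈ 0.02127; observed = 17/1261 ≈ 0.01348.
Coefficient of coincidence = 0.01348/0.02127 ≈ 0.63.

0.63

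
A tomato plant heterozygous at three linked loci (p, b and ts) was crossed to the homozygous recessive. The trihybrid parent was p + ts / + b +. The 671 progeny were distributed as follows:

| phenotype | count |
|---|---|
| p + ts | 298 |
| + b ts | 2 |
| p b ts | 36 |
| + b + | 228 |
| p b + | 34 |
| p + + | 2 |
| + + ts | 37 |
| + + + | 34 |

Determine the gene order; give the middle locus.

The two rarest classes, p + + and + b ts, are the double crossovers. Comparing them with the parentals, only the ts allele has switched, so ts is the middle locus and the order is p – ts – b.

ts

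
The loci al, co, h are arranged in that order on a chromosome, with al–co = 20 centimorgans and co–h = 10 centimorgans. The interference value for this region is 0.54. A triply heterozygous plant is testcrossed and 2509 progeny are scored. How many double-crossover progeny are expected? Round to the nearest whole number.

Map distances give recombination frequencies of 0.200 and 0.100 for the two intervals.
With interference 0.54 (so coincidence = 0.46), expected double-crossover frequency = 0.200 × 0.100 × 0.46 = 0.00920.
Expected number = 0.00920 × 2509 = 23.08 ≈ 23.

23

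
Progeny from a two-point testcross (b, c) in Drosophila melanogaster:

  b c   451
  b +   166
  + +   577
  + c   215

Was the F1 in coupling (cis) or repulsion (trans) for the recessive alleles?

The two most frequent classes are + + (577) and b c (451); these are the parental (non-recombinant) types.
So the F1 carried + + on one chromosome and b c on the other — the recessive alleles are on the same chromosome (cis / coupling).

cis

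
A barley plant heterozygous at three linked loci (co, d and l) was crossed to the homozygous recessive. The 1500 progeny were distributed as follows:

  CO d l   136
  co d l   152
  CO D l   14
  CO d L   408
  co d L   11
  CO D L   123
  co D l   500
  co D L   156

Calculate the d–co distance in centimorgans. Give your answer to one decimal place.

The two most frequent reciprocal classes, CO d L and co D l, are the parental types, so the F1 was CO d L / co D l.
The two rarest classes, co d L and CO D l, are the double crossovers. Comparing them with the parentals, only the co allele has switched, so co is the middle locus and the order is l – co – d.
Crossovers in the co–d interval produce the single-crossover classes CO D L and co d l (123 + 152 = 275) plus the double crossovers (25).
RF(co–d) = (275 + 25) / 1500 = 300/1500 = 0.2000 → 20.0 centimorgans.

20.0 centimorgans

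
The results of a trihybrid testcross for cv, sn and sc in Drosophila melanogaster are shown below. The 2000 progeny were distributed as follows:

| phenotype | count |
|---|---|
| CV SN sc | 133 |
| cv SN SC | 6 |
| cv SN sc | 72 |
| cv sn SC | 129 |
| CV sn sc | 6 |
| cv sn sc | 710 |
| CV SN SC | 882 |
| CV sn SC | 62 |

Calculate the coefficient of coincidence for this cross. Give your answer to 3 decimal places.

0.600

The two most frequent reciprocal classes, CV SN SC and cv sn sc, are the parental types, so the F1 was CV SN SC / cv sn sc.
The two rarest classes, cv SN SC and CV sn sc, are the double crossovers. Comparing them with the parentals, only the cv allele has switched, so cv is the middle locus and the order is sc – cv – sn.
sc–cv: (262 + 12)/2000 = 0.1370; cv–sn: (134 + 12)/2000 = 0.0730.
Expected DCO frequency = 0.1370 × 0.0730 ≈ 0.01000; observed = 12/2000 ≈ 0.00600.
Coefficient of coincidence = 0.00600/0.01000 ≈ 0.600.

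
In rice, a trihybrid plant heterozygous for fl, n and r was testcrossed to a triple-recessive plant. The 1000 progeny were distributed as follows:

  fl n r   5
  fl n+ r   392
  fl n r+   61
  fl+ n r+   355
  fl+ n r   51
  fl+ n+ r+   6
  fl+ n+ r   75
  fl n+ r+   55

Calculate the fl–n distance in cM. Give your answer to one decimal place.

The two most frequent reciprocal classes, fl n+ r and fl+ n r+, are the parental types, so the F1 was fl n+ r / fl+ n r+.
The two rarest classes, fl n r and fl+ n+ r+, are the double crossovers. Comparing them with the parentals, only the n allele has switched, so n is the middle locus and the order is r – n – fl.
Crossovers in the n–fl interval produce the single-crossover classes fl+ n+ r and fl n r+ (75 + 61 = 136) plus the double crossovers (11).
RF(n–fl) = (136 + 11) / 1000 = 147/1000 = 0.1470 → 14.7 cM.

14.7 cM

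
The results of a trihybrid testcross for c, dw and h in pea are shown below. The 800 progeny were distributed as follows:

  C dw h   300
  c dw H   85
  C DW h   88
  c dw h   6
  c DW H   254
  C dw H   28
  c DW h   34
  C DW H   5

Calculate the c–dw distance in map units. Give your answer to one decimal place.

The two most frequent reciprocal classes, c DW H and C dw h, are the parental types, so the F1 was c DW H / C dw h.
The two rarest classes, C DW H and c dw h, are the double crossovers. Comparing them with the parentals, only the c allele has switched, so c is the middle locus and the order is dw – c – h.
Crossovers in the dw–c interval produce the single-crossover classes c dw H and C DW h (85 + 88 = 173) plus the double crossovers (11).
RF(dw–c) = (173 + 11) / 800 = 184/800 = 0.2300 → 23.0 map units.

23.0 map units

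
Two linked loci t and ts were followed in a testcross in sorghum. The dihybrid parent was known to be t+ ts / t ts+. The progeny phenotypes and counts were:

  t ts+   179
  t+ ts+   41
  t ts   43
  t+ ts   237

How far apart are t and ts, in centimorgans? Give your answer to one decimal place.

16.8 centimorgans

The recombinant classes are t+ ts+ and t ts: 41 + 43 = 84.
Recombination frequency = 84/500 = 0.1680 ≈ 16.8%, i.e. 16.8 centimorgans.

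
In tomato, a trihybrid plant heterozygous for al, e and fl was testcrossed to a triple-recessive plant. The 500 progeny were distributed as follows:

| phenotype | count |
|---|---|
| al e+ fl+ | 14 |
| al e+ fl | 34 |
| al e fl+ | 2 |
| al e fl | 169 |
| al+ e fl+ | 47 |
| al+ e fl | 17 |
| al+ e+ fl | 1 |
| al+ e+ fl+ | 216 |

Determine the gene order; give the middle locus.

The two most frequent reciprocal classes, al e fl and al+ e+ fl+, are the parental types, so the F1 was al e fl / al+ e+ fl+.
The two rarest classes, al e fl+ and al+ e+ fl, are the double crossovers. Comparing them with the parentals, only the fl allele has switched, so fl is the middle locus and the order is e – fl – al.

fl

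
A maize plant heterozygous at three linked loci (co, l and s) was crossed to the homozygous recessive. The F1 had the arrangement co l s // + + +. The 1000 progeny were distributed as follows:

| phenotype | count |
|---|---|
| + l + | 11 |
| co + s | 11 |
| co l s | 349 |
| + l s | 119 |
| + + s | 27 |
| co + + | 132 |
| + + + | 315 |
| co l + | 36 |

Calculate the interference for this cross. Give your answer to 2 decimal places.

0.05

The two rarest classes, co + s and + l +, are the double crossovers. Comparing them with the parentals, only the l allele has switched, so l is the middle locus and the order is s – l – co.
s–l: (63 + 22)/1000 = 0.0850; l–co: (251 + 22)/1000 = 0.2730.
Expected DCO frequency = 0.0850 × 0.2730 ≈ 0.02321; observed = 22/1000 ≈ 0.02200.
Coefficient of coincidence = 0.02200/0.02321 ≈ 0.95; interference = 1 − 0.95 = 0.05.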